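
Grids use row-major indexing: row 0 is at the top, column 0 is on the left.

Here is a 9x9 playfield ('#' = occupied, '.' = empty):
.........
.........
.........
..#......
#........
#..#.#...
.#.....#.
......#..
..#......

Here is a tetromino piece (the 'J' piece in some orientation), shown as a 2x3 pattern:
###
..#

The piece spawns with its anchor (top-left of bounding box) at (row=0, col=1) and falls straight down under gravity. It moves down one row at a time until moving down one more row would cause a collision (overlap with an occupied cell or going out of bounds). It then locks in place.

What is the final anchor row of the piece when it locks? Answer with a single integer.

Answer: 2

Derivation:
Spawn at (row=0, col=1). Try each row:
  row 0: fits
  row 1: fits
  row 2: fits
  row 3: blocked -> lock at row 2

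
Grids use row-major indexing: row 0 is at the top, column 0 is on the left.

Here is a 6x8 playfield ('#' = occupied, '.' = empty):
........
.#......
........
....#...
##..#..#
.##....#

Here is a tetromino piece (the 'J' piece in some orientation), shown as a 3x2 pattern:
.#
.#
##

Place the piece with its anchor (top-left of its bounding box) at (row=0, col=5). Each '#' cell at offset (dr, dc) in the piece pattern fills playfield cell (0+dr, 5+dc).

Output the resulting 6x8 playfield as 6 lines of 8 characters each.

Answer: ......#.
.#....#.
.....##.
....#...
##..#..#
.##....#

Derivation:
Fill (0+0,5+1) = (0,6)
Fill (0+1,5+1) = (1,6)
Fill (0+2,5+0) = (2,5)
Fill (0+2,5+1) = (2,6)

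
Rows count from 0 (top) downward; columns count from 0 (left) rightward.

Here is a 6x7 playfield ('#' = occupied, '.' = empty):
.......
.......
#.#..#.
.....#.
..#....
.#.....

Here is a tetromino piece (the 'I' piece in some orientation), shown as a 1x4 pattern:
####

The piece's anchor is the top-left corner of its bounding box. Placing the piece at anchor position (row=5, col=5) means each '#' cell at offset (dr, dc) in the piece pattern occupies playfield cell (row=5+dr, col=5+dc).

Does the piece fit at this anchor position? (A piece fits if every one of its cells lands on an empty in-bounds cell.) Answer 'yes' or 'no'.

Answer: no

Derivation:
Check each piece cell at anchor (5, 5):
  offset (0,0) -> (5,5): empty -> OK
  offset (0,1) -> (5,6): empty -> OK
  offset (0,2) -> (5,7): out of bounds -> FAIL
  offset (0,3) -> (5,8): out of bounds -> FAIL
All cells valid: no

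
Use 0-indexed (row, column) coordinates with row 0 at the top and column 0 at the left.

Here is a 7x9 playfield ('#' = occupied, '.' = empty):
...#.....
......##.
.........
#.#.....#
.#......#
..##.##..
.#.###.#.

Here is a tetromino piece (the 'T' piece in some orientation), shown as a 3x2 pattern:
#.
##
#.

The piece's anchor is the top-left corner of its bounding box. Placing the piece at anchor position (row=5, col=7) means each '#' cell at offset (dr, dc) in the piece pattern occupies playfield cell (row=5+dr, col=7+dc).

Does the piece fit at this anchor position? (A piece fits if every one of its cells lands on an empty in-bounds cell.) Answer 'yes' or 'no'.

Check each piece cell at anchor (5, 7):
  offset (0,0) -> (5,7): empty -> OK
  offset (1,0) -> (6,7): occupied ('#') -> FAIL
  offset (1,1) -> (6,8): empty -> OK
  offset (2,0) -> (7,7): out of bounds -> FAIL
All cells valid: no

Answer: no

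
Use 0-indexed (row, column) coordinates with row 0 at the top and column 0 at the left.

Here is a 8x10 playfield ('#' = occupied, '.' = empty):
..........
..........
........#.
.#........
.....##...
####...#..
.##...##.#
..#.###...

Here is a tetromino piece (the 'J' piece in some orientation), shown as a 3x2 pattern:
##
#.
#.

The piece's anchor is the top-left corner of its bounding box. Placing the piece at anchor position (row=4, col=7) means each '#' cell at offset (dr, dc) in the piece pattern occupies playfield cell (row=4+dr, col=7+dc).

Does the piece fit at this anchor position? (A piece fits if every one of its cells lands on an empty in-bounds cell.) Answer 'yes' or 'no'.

Check each piece cell at anchor (4, 7):
  offset (0,0) -> (4,7): empty -> OK
  offset (0,1) -> (4,8): empty -> OK
  offset (1,0) -> (5,7): occupied ('#') -> FAIL
  offset (2,0) -> (6,7): occupied ('#') -> FAIL
All cells valid: no

Answer: no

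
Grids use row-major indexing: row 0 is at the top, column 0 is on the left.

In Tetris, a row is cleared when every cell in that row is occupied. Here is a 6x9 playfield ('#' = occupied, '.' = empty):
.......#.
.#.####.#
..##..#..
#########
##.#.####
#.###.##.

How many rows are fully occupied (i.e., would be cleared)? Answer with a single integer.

Answer: 1

Derivation:
Check each row:
  row 0: 8 empty cells -> not full
  row 1: 3 empty cells -> not full
  row 2: 6 empty cells -> not full
  row 3: 0 empty cells -> FULL (clear)
  row 4: 2 empty cells -> not full
  row 5: 3 empty cells -> not full
Total rows cleared: 1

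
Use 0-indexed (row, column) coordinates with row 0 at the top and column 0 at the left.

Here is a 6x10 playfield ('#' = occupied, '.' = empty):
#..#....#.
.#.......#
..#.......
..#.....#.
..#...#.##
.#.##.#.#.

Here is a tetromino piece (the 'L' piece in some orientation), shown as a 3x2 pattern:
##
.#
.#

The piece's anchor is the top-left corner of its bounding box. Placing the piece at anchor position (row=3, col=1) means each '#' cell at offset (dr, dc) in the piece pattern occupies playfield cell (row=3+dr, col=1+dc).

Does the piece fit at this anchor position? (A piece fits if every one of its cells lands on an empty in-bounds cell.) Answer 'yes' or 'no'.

Check each piece cell at anchor (3, 1):
  offset (0,0) -> (3,1): empty -> OK
  offset (0,1) -> (3,2): occupied ('#') -> FAIL
  offset (1,1) -> (4,2): occupied ('#') -> FAIL
  offset (2,1) -> (5,2): empty -> OK
All cells valid: no

Answer: no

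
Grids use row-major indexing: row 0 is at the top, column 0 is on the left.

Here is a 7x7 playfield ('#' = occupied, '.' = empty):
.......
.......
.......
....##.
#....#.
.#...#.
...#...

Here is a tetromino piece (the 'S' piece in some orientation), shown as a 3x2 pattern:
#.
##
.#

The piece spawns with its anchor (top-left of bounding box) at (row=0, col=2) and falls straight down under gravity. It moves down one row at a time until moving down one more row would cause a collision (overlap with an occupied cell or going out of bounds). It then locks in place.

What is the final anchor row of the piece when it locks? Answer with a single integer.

Spawn at (row=0, col=2). Try each row:
  row 0: fits
  row 1: fits
  row 2: fits
  row 3: fits
  row 4: blocked -> lock at row 3

Answer: 3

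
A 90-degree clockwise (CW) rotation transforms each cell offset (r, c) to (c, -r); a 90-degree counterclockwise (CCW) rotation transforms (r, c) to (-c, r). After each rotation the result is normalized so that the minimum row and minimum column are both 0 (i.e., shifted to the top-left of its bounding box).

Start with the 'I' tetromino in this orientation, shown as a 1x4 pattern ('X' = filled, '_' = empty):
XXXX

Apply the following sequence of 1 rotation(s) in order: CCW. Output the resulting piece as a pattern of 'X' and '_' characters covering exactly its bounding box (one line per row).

Answer: X
X
X
X

Derivation:
Start:
XXXX
After rotation 1 (CCW):
X
X
X
X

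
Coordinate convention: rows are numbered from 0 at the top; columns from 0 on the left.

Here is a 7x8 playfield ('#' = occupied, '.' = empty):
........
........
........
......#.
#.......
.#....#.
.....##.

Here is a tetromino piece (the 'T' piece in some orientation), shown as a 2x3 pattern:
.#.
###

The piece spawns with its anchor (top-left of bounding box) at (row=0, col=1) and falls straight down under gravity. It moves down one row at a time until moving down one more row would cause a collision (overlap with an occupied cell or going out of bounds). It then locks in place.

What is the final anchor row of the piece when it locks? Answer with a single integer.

Spawn at (row=0, col=1). Try each row:
  row 0: fits
  row 1: fits
  row 2: fits
  row 3: fits
  row 4: blocked -> lock at row 3

Answer: 3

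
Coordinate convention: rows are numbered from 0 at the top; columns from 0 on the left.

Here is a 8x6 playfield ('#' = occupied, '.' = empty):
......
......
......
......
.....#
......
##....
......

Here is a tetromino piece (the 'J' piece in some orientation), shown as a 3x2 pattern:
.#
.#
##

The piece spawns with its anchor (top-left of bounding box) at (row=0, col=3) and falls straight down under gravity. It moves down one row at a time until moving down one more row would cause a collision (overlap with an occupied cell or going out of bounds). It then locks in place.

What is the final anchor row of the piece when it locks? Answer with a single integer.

Spawn at (row=0, col=3). Try each row:
  row 0: fits
  row 1: fits
  row 2: fits
  row 3: fits
  row 4: fits
  row 5: fits
  row 6: blocked -> lock at row 5

Answer: 5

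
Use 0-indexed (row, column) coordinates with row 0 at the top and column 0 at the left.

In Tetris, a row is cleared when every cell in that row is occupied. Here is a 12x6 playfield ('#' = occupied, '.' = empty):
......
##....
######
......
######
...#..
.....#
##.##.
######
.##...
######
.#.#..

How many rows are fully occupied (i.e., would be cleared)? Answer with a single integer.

Check each row:
  row 0: 6 empty cells -> not full
  row 1: 4 empty cells -> not full
  row 2: 0 empty cells -> FULL (clear)
  row 3: 6 empty cells -> not full
  row 4: 0 empty cells -> FULL (clear)
  row 5: 5 empty cells -> not full
  row 6: 5 empty cells -> not full
  row 7: 2 empty cells -> not full
  row 8: 0 empty cells -> FULL (clear)
  row 9: 4 empty cells -> not full
  row 10: 0 empty cells -> FULL (clear)
  row 11: 4 empty cells -> not full
Total rows cleared: 4

Answer: 4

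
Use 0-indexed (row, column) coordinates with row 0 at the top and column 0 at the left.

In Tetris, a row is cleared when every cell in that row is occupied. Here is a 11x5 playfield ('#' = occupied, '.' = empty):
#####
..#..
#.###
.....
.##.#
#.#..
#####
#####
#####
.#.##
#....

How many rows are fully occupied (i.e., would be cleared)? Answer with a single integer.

Answer: 4

Derivation:
Check each row:
  row 0: 0 empty cells -> FULL (clear)
  row 1: 4 empty cells -> not full
  row 2: 1 empty cell -> not full
  row 3: 5 empty cells -> not full
  row 4: 2 empty cells -> not full
  row 5: 3 empty cells -> not full
  row 6: 0 empty cells -> FULL (clear)
  row 7: 0 empty cells -> FULL (clear)
  row 8: 0 empty cells -> FULL (clear)
  row 9: 2 empty cells -> not full
  row 10: 4 empty cells -> not full
Total rows cleared: 4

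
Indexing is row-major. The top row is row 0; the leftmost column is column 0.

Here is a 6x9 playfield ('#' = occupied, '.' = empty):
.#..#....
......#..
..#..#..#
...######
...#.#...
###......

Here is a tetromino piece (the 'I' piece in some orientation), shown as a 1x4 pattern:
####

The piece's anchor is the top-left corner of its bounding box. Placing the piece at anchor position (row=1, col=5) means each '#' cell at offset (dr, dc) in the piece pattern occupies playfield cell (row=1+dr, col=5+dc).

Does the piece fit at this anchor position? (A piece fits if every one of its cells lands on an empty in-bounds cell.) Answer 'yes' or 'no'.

Check each piece cell at anchor (1, 5):
  offset (0,0) -> (1,5): empty -> OK
  offset (0,1) -> (1,6): occupied ('#') -> FAIL
  offset (0,2) -> (1,7): empty -> OK
  offset (0,3) -> (1,8): empty -> OK
All cells valid: no

Answer: no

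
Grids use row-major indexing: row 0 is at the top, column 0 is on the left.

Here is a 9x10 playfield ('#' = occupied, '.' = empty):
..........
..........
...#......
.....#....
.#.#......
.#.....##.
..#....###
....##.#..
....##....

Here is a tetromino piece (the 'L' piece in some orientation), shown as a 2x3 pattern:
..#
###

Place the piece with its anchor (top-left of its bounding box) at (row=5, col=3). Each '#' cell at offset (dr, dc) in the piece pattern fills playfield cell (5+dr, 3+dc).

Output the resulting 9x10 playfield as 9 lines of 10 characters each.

Answer: ..........
..........
...#......
.....#....
.#.#......
.#...#.##.
..####.###
....##.#..
....##....

Derivation:
Fill (5+0,3+2) = (5,5)
Fill (5+1,3+0) = (6,3)
Fill (5+1,3+1) = (6,4)
Fill (5+1,3+2) = (6,5)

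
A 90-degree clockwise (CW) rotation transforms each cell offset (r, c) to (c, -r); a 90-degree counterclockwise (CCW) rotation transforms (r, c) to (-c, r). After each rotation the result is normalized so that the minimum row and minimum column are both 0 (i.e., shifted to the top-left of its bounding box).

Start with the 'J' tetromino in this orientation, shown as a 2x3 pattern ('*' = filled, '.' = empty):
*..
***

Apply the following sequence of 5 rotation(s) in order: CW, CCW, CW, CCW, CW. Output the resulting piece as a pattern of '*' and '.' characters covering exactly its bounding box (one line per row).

Answer: **
*.
*.

Derivation:
Start:
*..
***
After rotation 1 (CW):
**
*.
*.
After rotation 2 (CCW):
*..
***
After rotation 3 (CW):
**
*.
*.
After rotation 4 (CCW):
*..
***
After rotation 5 (CW):
**
*.
*.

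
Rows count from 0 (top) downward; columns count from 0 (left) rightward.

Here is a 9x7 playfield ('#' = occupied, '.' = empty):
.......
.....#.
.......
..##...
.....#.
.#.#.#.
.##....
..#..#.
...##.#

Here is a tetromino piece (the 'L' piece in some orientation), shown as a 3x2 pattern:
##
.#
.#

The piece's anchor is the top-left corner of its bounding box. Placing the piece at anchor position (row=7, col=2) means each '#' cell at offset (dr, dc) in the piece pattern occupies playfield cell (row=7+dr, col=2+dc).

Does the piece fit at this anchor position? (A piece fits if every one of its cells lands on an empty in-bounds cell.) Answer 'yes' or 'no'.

Answer: no

Derivation:
Check each piece cell at anchor (7, 2):
  offset (0,0) -> (7,2): occupied ('#') -> FAIL
  offset (0,1) -> (7,3): empty -> OK
  offset (1,1) -> (8,3): occupied ('#') -> FAIL
  offset (2,1) -> (9,3): out of bounds -> FAIL
All cells valid: no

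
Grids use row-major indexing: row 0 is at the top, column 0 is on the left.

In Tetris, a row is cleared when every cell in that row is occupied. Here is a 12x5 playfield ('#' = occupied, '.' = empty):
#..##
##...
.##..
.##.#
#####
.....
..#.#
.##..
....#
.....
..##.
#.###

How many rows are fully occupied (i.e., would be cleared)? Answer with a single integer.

Answer: 1

Derivation:
Check each row:
  row 0: 2 empty cells -> not full
  row 1: 3 empty cells -> not full
  row 2: 3 empty cells -> not full
  row 3: 2 empty cells -> not full
  row 4: 0 empty cells -> FULL (clear)
  row 5: 5 empty cells -> not full
  row 6: 3 empty cells -> not full
  row 7: 3 empty cells -> not full
  row 8: 4 empty cells -> not full
  row 9: 5 empty cells -> not full
  row 10: 3 empty cells -> not full
  row 11: 1 empty cell -> not full
Total rows cleared: 1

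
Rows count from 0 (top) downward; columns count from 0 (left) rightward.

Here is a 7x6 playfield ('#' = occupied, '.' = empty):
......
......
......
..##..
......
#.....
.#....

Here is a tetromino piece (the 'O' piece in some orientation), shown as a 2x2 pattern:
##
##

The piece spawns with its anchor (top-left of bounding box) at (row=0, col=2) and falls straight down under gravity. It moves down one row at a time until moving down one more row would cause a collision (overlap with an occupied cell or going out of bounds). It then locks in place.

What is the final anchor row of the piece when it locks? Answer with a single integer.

Spawn at (row=0, col=2). Try each row:
  row 0: fits
  row 1: fits
  row 2: blocked -> lock at row 1

Answer: 1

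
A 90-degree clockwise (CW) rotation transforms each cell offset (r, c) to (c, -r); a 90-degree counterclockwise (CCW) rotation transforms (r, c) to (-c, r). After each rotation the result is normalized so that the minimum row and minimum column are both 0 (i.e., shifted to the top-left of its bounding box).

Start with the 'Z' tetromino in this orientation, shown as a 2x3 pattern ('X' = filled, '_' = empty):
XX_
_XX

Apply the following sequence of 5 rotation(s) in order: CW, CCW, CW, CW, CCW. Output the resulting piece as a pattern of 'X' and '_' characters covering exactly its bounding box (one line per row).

Start:
XX_
_XX
After rotation 1 (CW):
_X
XX
X_
After rotation 2 (CCW):
XX_
_XX
After rotation 3 (CW):
_X
XX
X_
After rotation 4 (CW):
XX_
_XX
After rotation 5 (CCW):
_X
XX
X_

Answer: _X
XX
X_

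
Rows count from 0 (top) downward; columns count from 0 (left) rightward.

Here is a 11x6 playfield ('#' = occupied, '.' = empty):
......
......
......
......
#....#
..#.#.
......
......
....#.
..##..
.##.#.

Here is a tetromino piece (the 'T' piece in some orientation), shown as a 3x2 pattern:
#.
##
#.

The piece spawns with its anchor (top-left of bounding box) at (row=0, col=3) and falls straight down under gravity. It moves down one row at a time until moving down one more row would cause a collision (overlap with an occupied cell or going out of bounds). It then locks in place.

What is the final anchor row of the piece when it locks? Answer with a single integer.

Answer: 3

Derivation:
Spawn at (row=0, col=3). Try each row:
  row 0: fits
  row 1: fits
  row 2: fits
  row 3: fits
  row 4: blocked -> lock at row 3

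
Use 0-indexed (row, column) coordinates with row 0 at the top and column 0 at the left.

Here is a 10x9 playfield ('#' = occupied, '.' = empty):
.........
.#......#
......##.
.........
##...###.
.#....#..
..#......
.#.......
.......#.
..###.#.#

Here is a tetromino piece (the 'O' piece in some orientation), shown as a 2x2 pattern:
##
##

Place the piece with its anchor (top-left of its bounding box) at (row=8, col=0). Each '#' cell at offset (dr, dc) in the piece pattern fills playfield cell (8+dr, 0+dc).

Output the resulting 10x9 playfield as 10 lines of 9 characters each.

Fill (8+0,0+0) = (8,0)
Fill (8+0,0+1) = (8,1)
Fill (8+1,0+0) = (9,0)
Fill (8+1,0+1) = (9,1)

Answer: .........
.#......#
......##.
.........
##...###.
.#....#..
..#......
.#.......
##.....#.
#####.#.#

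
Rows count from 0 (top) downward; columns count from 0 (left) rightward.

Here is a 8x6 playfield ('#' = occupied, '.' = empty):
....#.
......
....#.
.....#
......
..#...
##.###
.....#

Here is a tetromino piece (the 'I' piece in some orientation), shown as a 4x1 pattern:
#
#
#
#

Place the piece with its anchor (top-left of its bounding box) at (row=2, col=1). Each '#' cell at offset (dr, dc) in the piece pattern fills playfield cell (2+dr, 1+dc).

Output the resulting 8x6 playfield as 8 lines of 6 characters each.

Fill (2+0,1+0) = (2,1)
Fill (2+1,1+0) = (3,1)
Fill (2+2,1+0) = (4,1)
Fill (2+3,1+0) = (5,1)

Answer: ....#.
......
.#..#.
.#...#
.#....
.##...
##.###
.....#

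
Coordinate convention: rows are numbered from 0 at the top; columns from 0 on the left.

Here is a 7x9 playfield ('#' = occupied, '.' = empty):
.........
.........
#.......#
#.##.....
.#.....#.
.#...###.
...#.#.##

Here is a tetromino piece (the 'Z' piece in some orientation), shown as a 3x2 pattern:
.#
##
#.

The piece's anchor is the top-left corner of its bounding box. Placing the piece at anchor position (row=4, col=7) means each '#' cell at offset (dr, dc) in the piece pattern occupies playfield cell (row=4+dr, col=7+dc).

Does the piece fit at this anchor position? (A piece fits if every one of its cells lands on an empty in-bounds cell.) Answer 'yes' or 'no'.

Check each piece cell at anchor (4, 7):
  offset (0,1) -> (4,8): empty -> OK
  offset (1,0) -> (5,7): occupied ('#') -> FAIL
  offset (1,1) -> (5,8): empty -> OK
  offset (2,0) -> (6,7): occupied ('#') -> FAIL
All cells valid: no

Answer: no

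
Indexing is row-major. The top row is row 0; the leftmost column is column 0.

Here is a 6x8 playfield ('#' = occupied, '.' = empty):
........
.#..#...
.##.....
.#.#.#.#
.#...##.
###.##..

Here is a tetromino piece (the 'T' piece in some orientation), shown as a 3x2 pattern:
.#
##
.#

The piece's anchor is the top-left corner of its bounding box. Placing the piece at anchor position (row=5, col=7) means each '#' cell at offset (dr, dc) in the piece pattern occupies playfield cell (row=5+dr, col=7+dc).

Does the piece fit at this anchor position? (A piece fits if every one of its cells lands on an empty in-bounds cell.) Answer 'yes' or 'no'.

Check each piece cell at anchor (5, 7):
  offset (0,1) -> (5,8): out of bounds -> FAIL
  offset (1,0) -> (6,7): out of bounds -> FAIL
  offset (1,1) -> (6,8): out of bounds -> FAIL
  offset (2,1) -> (7,8): out of bounds -> FAIL
All cells valid: no

Answer: no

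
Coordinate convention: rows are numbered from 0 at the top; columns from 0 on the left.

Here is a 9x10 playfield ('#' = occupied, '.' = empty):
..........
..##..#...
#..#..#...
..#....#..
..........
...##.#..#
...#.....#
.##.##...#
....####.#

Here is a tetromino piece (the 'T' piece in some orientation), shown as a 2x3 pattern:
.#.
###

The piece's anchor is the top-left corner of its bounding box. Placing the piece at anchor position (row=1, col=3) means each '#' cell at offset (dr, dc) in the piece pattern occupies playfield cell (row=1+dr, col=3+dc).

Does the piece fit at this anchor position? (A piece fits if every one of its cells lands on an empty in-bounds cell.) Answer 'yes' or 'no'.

Answer: no

Derivation:
Check each piece cell at anchor (1, 3):
  offset (0,1) -> (1,4): empty -> OK
  offset (1,0) -> (2,3): occupied ('#') -> FAIL
  offset (1,1) -> (2,4): empty -> OK
  offset (1,2) -> (2,5): empty -> OK
All cells valid: no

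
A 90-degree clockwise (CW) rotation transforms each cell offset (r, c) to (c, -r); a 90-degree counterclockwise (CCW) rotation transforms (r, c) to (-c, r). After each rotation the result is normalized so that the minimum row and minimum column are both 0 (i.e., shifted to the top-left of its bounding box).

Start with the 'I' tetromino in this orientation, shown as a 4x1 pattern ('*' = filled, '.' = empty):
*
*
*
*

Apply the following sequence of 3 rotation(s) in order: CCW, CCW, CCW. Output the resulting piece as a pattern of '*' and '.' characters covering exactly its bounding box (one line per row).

Answer: ****

Derivation:
Start:
*
*
*
*
After rotation 1 (CCW):
****
After rotation 2 (CCW):
*
*
*
*
After rotation 3 (CCW):
****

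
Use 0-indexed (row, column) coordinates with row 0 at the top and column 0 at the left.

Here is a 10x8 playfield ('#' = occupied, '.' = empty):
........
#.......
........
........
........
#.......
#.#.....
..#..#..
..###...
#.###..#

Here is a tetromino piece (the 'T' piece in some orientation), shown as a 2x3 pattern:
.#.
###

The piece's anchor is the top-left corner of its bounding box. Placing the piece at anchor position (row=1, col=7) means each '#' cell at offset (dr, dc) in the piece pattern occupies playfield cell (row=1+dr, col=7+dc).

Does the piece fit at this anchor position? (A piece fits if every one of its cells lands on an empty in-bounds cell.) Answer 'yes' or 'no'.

Answer: no

Derivation:
Check each piece cell at anchor (1, 7):
  offset (0,1) -> (1,8): out of bounds -> FAIL
  offset (1,0) -> (2,7): empty -> OK
  offset (1,1) -> (2,8): out of bounds -> FAIL
  offset (1,2) -> (2,9): out of bounds -> FAIL
All cells valid: no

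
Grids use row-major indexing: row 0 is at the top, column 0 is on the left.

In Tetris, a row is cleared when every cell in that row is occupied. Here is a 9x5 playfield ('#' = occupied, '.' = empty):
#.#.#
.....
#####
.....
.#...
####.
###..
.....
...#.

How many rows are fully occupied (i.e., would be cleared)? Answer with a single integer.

Check each row:
  row 0: 2 empty cells -> not full
  row 1: 5 empty cells -> not full
  row 2: 0 empty cells -> FULL (clear)
  row 3: 5 empty cells -> not full
  row 4: 4 empty cells -> not full
  row 5: 1 empty cell -> not full
  row 6: 2 empty cells -> not full
  row 7: 5 empty cells -> not full
  row 8: 4 empty cells -> not full
Total rows cleared: 1

Answer: 1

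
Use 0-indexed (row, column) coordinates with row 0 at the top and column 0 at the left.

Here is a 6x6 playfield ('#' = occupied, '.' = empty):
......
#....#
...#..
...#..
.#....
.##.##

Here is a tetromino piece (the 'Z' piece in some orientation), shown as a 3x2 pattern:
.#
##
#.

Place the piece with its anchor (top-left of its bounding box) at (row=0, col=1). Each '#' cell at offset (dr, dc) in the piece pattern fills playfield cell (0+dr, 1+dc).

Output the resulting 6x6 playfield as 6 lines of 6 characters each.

Answer: ..#...
###..#
.#.#..
...#..
.#....
.##.##

Derivation:
Fill (0+0,1+1) = (0,2)
Fill (0+1,1+0) = (1,1)
Fill (0+1,1+1) = (1,2)
Fill (0+2,1+0) = (2,1)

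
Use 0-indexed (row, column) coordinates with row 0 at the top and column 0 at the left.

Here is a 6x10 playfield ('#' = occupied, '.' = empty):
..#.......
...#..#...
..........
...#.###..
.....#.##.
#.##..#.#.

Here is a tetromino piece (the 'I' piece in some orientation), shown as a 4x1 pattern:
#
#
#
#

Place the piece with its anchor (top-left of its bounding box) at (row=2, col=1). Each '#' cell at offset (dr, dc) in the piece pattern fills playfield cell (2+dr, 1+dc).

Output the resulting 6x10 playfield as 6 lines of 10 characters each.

Fill (2+0,1+0) = (2,1)
Fill (2+1,1+0) = (3,1)
Fill (2+2,1+0) = (4,1)
Fill (2+3,1+0) = (5,1)

Answer: ..#.......
...#..#...
.#........
.#.#.###..
.#...#.##.
####..#.#.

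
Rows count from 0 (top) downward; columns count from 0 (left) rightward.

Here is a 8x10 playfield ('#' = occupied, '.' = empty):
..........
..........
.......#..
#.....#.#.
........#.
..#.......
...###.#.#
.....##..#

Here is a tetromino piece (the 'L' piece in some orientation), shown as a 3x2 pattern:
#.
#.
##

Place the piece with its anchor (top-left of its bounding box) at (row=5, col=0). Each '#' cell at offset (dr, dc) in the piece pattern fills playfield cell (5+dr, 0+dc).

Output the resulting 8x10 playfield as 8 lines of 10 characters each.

Fill (5+0,0+0) = (5,0)
Fill (5+1,0+0) = (6,0)
Fill (5+2,0+0) = (7,0)
Fill (5+2,0+1) = (7,1)

Answer: ..........
..........
.......#..
#.....#.#.
........#.
#.#.......
#..###.#.#
##...##..#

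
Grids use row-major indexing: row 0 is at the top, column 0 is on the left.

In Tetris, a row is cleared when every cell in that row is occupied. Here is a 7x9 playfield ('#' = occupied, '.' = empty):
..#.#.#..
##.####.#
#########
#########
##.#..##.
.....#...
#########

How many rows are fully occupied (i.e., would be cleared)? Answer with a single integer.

Check each row:
  row 0: 6 empty cells -> not full
  row 1: 2 empty cells -> not full
  row 2: 0 empty cells -> FULL (clear)
  row 3: 0 empty cells -> FULL (clear)
  row 4: 4 empty cells -> not full
  row 5: 8 empty cells -> not full
  row 6: 0 empty cells -> FULL (clear)
Total rows cleared: 3

Answer: 3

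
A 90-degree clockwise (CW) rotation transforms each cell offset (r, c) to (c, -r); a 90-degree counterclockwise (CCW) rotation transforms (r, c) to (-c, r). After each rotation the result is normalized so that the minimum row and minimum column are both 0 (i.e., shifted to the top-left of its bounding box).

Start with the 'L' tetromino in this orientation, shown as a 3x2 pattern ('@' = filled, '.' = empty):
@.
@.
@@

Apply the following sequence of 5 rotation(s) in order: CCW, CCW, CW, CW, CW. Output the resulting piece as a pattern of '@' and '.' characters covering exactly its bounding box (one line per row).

Start:
@.
@.
@@
After rotation 1 (CCW):
..@
@@@
After rotation 2 (CCW):
@@
.@
.@
After rotation 3 (CW):
..@
@@@
After rotation 4 (CW):
@.
@.
@@
After rotation 5 (CW):
@@@
@..

Answer: @@@
@..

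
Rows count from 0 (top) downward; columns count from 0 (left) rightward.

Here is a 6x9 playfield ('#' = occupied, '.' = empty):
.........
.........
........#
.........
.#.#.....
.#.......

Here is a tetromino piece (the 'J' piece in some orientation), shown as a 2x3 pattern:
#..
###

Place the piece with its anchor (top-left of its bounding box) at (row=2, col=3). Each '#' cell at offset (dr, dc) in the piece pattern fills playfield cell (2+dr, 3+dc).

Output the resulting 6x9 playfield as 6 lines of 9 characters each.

Fill (2+0,3+0) = (2,3)
Fill (2+1,3+0) = (3,3)
Fill (2+1,3+1) = (3,4)
Fill (2+1,3+2) = (3,5)

Answer: .........
.........
...#....#
...###...
.#.#.....
.#.......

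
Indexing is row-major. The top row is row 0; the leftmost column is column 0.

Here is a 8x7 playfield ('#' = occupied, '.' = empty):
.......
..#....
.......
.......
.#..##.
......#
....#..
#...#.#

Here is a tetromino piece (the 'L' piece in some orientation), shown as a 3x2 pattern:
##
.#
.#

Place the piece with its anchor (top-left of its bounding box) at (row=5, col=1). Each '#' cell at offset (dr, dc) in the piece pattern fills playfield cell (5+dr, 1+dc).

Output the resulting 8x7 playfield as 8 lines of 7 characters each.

Fill (5+0,1+0) = (5,1)
Fill (5+0,1+1) = (5,2)
Fill (5+1,1+1) = (6,2)
Fill (5+2,1+1) = (7,2)

Answer: .......
..#....
.......
.......
.#..##.
.##...#
..#.#..
#.#.#.#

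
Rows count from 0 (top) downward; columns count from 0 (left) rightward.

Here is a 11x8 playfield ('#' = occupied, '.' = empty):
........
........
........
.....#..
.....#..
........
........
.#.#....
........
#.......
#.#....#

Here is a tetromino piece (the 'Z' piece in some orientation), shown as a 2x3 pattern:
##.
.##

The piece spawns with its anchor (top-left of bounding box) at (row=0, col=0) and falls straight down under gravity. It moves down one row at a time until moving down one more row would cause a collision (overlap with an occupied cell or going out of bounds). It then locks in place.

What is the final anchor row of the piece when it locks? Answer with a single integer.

Answer: 5

Derivation:
Spawn at (row=0, col=0). Try each row:
  row 0: fits
  row 1: fits
  row 2: fits
  row 3: fits
  row 4: fits
  row 5: fits
  row 6: blocked -> lock at row 5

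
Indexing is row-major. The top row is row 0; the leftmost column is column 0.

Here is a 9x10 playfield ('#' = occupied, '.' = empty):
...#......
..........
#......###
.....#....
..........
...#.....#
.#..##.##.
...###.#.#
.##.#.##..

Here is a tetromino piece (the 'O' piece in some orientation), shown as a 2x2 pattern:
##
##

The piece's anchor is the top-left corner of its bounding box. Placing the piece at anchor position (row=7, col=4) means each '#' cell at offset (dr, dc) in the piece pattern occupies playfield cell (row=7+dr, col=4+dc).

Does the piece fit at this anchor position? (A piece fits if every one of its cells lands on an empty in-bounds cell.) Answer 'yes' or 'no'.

Check each piece cell at anchor (7, 4):
  offset (0,0) -> (7,4): occupied ('#') -> FAIL
  offset (0,1) -> (7,5): occupied ('#') -> FAIL
  offset (1,0) -> (8,4): occupied ('#') -> FAIL
  offset (1,1) -> (8,5): empty -> OK
All cells valid: no

Answer: no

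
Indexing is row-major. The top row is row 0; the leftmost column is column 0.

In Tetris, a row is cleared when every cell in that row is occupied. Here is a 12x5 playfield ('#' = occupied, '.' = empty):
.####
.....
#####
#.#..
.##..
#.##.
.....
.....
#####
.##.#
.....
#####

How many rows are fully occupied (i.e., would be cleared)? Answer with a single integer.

Answer: 3

Derivation:
Check each row:
  row 0: 1 empty cell -> not full
  row 1: 5 empty cells -> not full
  row 2: 0 empty cells -> FULL (clear)
  row 3: 3 empty cells -> not full
  row 4: 3 empty cells -> not full
  row 5: 2 empty cells -> not full
  row 6: 5 empty cells -> not full
  row 7: 5 empty cells -> not full
  row 8: 0 empty cells -> FULL (clear)
  row 9: 2 empty cells -> not full
  row 10: 5 empty cells -> not full
  row 11: 0 empty cells -> FULL (clear)
Total rows cleared: 3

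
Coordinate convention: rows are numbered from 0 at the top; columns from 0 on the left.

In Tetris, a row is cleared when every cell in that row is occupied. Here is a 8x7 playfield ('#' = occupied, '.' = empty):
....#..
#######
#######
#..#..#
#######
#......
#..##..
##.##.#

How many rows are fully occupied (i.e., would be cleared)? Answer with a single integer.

Check each row:
  row 0: 6 empty cells -> not full
  row 1: 0 empty cells -> FULL (clear)
  row 2: 0 empty cells -> FULL (clear)
  row 3: 4 empty cells -> not full
  row 4: 0 empty cells -> FULL (clear)
  row 5: 6 empty cells -> not full
  row 6: 4 empty cells -> not full
  row 7: 2 empty cells -> not full
Total rows cleared: 3

Answer: 3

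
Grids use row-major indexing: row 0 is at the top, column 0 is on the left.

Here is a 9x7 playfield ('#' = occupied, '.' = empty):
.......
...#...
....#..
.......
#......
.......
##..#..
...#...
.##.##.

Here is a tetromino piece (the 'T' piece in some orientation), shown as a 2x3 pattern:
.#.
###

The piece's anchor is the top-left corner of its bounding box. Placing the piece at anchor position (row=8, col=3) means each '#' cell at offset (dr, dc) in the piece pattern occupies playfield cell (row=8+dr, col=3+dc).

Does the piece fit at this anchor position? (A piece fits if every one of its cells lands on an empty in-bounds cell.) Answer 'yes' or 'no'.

Answer: no

Derivation:
Check each piece cell at anchor (8, 3):
  offset (0,1) -> (8,4): occupied ('#') -> FAIL
  offset (1,0) -> (9,3): out of bounds -> FAIL
  offset (1,1) -> (9,4): out of bounds -> FAIL
  offset (1,2) -> (9,5): out of bounds -> FAIL
All cells valid: no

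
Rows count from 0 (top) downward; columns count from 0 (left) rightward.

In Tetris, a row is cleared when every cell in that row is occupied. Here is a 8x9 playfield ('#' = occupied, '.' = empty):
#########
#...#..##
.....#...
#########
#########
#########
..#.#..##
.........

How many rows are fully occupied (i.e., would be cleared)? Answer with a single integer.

Answer: 4

Derivation:
Check each row:
  row 0: 0 empty cells -> FULL (clear)
  row 1: 5 empty cells -> not full
  row 2: 8 empty cells -> not full
  row 3: 0 empty cells -> FULL (clear)
  row 4: 0 empty cells -> FULL (clear)
  row 5: 0 empty cells -> FULL (clear)
  row 6: 5 empty cells -> not full
  row 7: 9 empty cells -> not full
Total rows cleared: 4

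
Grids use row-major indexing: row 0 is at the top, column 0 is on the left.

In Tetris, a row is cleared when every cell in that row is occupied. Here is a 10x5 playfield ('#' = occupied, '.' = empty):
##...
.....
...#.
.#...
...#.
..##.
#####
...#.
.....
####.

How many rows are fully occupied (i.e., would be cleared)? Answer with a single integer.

Answer: 1

Derivation:
Check each row:
  row 0: 3 empty cells -> not full
  row 1: 5 empty cells -> not full
  row 2: 4 empty cells -> not full
  row 3: 4 empty cells -> not full
  row 4: 4 empty cells -> not full
  row 5: 3 empty cells -> not full
  row 6: 0 empty cells -> FULL (clear)
  row 7: 4 empty cells -> not full
  row 8: 5 empty cells -> not full
  row 9: 1 empty cell -> not full
Total rows cleared: 1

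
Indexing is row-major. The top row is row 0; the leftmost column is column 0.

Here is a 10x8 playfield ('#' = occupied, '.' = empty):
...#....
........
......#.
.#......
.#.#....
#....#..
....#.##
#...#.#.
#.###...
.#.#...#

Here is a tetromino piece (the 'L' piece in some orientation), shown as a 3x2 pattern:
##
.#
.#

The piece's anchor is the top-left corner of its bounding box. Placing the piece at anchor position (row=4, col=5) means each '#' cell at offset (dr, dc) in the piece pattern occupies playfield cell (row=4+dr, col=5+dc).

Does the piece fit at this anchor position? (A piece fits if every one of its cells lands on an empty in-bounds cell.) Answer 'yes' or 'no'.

Answer: no

Derivation:
Check each piece cell at anchor (4, 5):
  offset (0,0) -> (4,5): empty -> OK
  offset (0,1) -> (4,6): empty -> OK
  offset (1,1) -> (5,6): empty -> OK
  offset (2,1) -> (6,6): occupied ('#') -> FAIL
All cells valid: no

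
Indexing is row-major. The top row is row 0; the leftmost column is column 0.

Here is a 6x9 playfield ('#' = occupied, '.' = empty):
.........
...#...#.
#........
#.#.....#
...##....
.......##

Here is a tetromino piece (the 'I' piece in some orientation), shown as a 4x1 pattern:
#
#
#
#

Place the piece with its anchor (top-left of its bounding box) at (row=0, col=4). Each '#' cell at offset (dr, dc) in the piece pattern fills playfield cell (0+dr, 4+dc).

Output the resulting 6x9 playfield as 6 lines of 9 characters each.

Answer: ....#....
...##..#.
#...#....
#.#.#...#
...##....
.......##

Derivation:
Fill (0+0,4+0) = (0,4)
Fill (0+1,4+0) = (1,4)
Fill (0+2,4+0) = (2,4)
Fill (0+3,4+0) = (3,4)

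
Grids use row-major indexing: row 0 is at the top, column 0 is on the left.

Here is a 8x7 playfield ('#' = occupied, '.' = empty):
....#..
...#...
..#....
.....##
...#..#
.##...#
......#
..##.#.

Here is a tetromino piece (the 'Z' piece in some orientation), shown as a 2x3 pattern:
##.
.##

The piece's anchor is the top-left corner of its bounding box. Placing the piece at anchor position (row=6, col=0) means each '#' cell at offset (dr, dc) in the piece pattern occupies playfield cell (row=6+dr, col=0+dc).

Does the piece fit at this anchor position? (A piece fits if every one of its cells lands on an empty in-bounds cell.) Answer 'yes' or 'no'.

Check each piece cell at anchor (6, 0):
  offset (0,0) -> (6,0): empty -> OK
  offset (0,1) -> (6,1): empty -> OK
  offset (1,1) -> (7,1): empty -> OK
  offset (1,2) -> (7,2): occupied ('#') -> FAIL
All cells valid: no

Answer: no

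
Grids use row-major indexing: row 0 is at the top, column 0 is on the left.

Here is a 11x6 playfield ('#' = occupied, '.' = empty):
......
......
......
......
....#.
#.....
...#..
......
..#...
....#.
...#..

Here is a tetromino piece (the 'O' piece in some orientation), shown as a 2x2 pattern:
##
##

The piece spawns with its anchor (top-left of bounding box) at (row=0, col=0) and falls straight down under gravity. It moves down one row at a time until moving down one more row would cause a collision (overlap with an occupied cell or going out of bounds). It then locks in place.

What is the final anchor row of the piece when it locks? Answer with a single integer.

Answer: 3

Derivation:
Spawn at (row=0, col=0). Try each row:
  row 0: fits
  row 1: fits
  row 2: fits
  row 3: fits
  row 4: blocked -> lock at row 3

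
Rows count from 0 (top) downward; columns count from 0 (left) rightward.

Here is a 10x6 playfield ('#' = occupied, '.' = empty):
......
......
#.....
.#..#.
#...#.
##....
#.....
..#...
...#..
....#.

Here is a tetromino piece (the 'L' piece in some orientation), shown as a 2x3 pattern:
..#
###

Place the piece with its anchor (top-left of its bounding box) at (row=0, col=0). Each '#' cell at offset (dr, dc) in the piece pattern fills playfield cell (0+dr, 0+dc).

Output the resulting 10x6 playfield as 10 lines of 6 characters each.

Fill (0+0,0+2) = (0,2)
Fill (0+1,0+0) = (1,0)
Fill (0+1,0+1) = (1,1)
Fill (0+1,0+2) = (1,2)

Answer: ..#...
###...
#.....
.#..#.
#...#.
##....
#.....
..#...
...#..
....#.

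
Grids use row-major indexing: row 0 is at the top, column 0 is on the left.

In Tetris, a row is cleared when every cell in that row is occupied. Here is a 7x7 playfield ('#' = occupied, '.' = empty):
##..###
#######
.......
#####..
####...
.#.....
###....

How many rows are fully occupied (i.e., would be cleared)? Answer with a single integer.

Check each row:
  row 0: 2 empty cells -> not full
  row 1: 0 empty cells -> FULL (clear)
  row 2: 7 empty cells -> not full
  row 3: 2 empty cells -> not full
  row 4: 3 empty cells -> not full
  row 5: 6 empty cells -> not full
  row 6: 4 empty cells -> not full
Total rows cleared: 1

Answer: 1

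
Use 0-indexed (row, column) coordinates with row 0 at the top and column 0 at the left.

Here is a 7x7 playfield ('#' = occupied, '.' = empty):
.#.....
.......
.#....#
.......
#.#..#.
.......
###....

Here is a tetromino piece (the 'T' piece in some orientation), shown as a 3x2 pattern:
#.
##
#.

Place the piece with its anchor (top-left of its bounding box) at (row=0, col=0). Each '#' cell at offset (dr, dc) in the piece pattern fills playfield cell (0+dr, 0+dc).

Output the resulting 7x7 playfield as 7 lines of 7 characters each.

Answer: ##.....
##.....
##....#
.......
#.#..#.
.......
###....

Derivation:
Fill (0+0,0+0) = (0,0)
Fill (0+1,0+0) = (1,0)
Fill (0+1,0+1) = (1,1)
Fill (0+2,0+0) = (2,0)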